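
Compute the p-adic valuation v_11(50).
v_11(50) = 0

v_11(n) is the largest exponent k such that 11^k divides n. Factor out: 50 = 11^0 · 50. (Sign doesn't affect v_p.) So v_11(50) = 0.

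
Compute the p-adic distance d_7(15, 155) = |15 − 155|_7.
d_7(15, 155) = 1/7

Step 1 — x − y = 15 − 155 = -140. Step 2 — v_7(-140) = 1 (factor: -140 = −(7^1 · 20); the sign does not affect v_p). Step 3 — |x − y|_7 = 7^{-1} = 1/7.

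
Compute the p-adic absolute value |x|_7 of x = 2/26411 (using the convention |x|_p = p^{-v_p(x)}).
|2/26411|_7 = 2401

Step 1 — compute v_7(x) by factoring powers of 7 out of the numerator and denominator: v_7(2/26411) = -4. Step 2 — apply |x|_p = p^{-v_p(x)} = 7^{4} = 2401.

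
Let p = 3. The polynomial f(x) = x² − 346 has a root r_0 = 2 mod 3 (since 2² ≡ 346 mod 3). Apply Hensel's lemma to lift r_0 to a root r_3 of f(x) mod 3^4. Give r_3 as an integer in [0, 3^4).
r_3 = 47 (mod 81)

Hensel's recurrence: r_{i+1} = r_i − f(r_i)·(f′(r_i))^{-1} mod 3^{i+2}, with f′(x) = 2x. Iterate:
  r_0 = 2 (mod 3)
  r_1 = 2 (mod 9)
  r_2 = 20 (mod 27)
  r_3 = 47 (mod 81)
Final: r_3 = 47, and one checks f(r_3) ≡ 0 mod 3^4.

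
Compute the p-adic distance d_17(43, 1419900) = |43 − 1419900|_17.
d_17(43, 1419900) = 1/1419857

Step 1 — x − y = 43 − 1419900 = -1419857. Step 2 — v_17(-1419857) = 5 (factor: -1419857 = −(17^5 · 1); the sign does not affect v_p). Step 3 — |x − y|_17 = 17^{-5} = 1/1419857.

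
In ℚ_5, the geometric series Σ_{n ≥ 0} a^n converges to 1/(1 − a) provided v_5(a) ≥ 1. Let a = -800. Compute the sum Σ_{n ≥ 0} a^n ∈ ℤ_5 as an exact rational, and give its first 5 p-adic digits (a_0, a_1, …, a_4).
Σ a^n = 1/(1 − a) = 1/801;  first 5 digits = (1, 0, 3, 3, 2)

v_5(a) = 2 ≥ 1, so the series converges in ℤ_5 to 1/(1 − a) = 1/(1 − (-800)) = 1/801. Expand this rational in ℤ_5: compute digits iteratively via d_i = x_i mod 5, x_{i+1} = (x_i − d_i)/5. The first 5 digits are (1, 0, 3, 3, 2).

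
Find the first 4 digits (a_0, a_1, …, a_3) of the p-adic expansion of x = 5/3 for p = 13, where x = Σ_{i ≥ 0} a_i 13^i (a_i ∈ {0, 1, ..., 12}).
(a_0, …, a_3) = (6, 4, 4, 4)

v_13(5/3) = 0 (numerator and denominator both coprime to 13), so x ∈ ℤ_13^×. Compute digits iteratively via a_i = x_i mod 13, x_{i+1} = (x_i − a_i)/13, with x_0 = x:
  x_0 = 5/3;  a_0 = 6;  x_1 = (x_0 − 6)/13 = -1/3
  x_1 = -1/3;  a_1 = 4;  x_2 = (x_1 − 4)/13 = -1/3
  x_2 = -1/3;  a_2 = 4;  x_3 = (x_2 − 4)/13 = -1/3
  x_3 = -1/3;  a_3 = 4;  x_4 = (x_3 − 4)/13 = -1/3
Digits: (6, 4, 4, 4).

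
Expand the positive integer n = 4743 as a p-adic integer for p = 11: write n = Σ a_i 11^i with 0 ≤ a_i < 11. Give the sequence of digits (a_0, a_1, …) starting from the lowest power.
(a_0, a_1, …) = (2, 2, 6, 3)

Repeated division by 11 gives the digits low-to-high: 4743 = 2 + 2·11^1 + 6·11^2 + 3·11^3. Digit sequence: (2, 2, 6, 3).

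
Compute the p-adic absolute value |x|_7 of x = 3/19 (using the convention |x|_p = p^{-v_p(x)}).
|3/19|_7 = 1

Step 1 — compute v_7(x) by factoring powers of 7 out of the numerator and denominator: v_7(3/19) = 0. Step 2 — apply |x|_p = p^{-v_p(x)} = 7^{0} = 1.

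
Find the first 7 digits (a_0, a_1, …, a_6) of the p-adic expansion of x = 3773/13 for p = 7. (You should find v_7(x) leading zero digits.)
(a_0, …, a_6) = (0, 0, 0, 3, 4, 1, 3)

v_7(3773/13) = 3, so a_0 = ... = a_2 = 0. Factor out: x = 7^3 · u with u = 11/13 a unit in ℤ_7. Expand u iteratively via a_{v+i} = u_i mod 7, u_{i+1} = (u_i − a_{v+i})/7:
  u_0 = 11/13;  a_3 = 3;  u_1 = (u_0 − 3)/7 = -4/13
  u_1 = -4/13;  a_4 = 4;  u_2 = (u_1 − 4)/7 = -8/13
  u_2 = -8/13;  a_5 = 1;  u_3 = (u_2 − 1)/7 = -3/13
  u_3 = -3/13;  a_6 = 3;  u_4 = (u_3 − 3)/7 = -6/13
Digits: (0, 0, 0, 3, 4, 1, 3).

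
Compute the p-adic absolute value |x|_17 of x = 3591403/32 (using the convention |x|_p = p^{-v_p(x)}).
|3591403/32|_17 = 1/83521

Step 1 — compute v_17(x) by factoring powers of 17 out of the numerator and denominator: v_17(3591403/32) = 4. Step 2 — apply |x|_p = p^{-v_p(x)} = 17^{-4} = 1/83521.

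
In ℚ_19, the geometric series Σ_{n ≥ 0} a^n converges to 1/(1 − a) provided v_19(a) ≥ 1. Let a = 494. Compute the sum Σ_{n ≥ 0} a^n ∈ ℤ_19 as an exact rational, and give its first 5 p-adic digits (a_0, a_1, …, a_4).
Σ a^n = 1/(1 − a) = -1/493;  first 5 digits = (1, 7, 12, 17, 2)

v_19(a) = 1 ≥ 1, so the series converges in ℤ_19 to 1/(1 − a) = 1/(1 − 494) = -1/493. Expand this rational in ℤ_19: compute digits iteratively via d_i = x_i mod 19, x_{i+1} = (x_i − d_i)/19. The first 5 digits are (1, 7, 12, 17, 2).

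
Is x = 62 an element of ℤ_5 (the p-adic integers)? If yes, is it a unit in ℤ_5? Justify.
x ∈ ℤ_5^× (unit); v_5(x) = 0

ℤ_5 = {x ∈ ℚ_5 : v_5(x) ≥ 0} and ℤ_5^× = {x ∈ ℤ_5 : v_5(x) = 0}. Here v_5(62) = v_5(num) − v_5(den) = 0; compare against these criteria.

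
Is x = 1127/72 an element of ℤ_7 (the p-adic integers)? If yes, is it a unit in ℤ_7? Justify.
x ∈ ℤ_7 but not a unit; v_7(x) = 2 > 0

ℤ_7 = {x ∈ ℚ_7 : v_7(x) ≥ 0} and ℤ_7^× = {x ∈ ℤ_7 : v_7(x) = 0}. Here v_7(1127/72) = v_7(num) − v_7(den) = 2; compare against these criteria.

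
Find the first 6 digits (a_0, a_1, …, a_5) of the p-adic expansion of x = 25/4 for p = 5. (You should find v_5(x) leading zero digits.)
(a_0, …, a_5) = (0, 0, 4, 3, 3, 3)

v_5(25/4) = 2, so a_0 = ... = a_1 = 0. Factor out: x = 5^2 · u with u = 1/4 a unit in ℤ_5. Expand u iteratively via a_{v+i} = u_i mod 5, u_{i+1} = (u_i − a_{v+i})/5:
  u_0 = 1/4;  a_2 = 4;  u_1 = (u_0 − 4)/5 = -3/4
  u_1 = -3/4;  a_3 = 3;  u_2 = (u_1 − 3)/5 = -3/4
  u_2 = -3/4;  a_4 = 3;  u_3 = (u_2 − 3)/5 = -3/4
  u_3 = -3/4;  a_5 = 3;  u_4 = (u_3 − 3)/5 = -3/4
Digits: (0, 0, 4, 3, 3, 3).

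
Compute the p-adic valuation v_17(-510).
v_17(-510) = 1

v_17(n) is the largest exponent k such that 17^k divides n. Factor out: -510 = -17^1 · 30. (Sign doesn't affect v_p.) So v_17(-510) = 1.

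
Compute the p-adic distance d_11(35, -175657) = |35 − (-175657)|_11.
d_11(35, -175657) = 1/14641

Step 1 — x − y = 35 − (-175657) = 175692. Step 2 — v_11(175692) = 4 (factor: 175692 = (11^4 · 12); the sign does not affect v_p). Step 3 — |x − y|_11 = 11^{-4} = 1/14641.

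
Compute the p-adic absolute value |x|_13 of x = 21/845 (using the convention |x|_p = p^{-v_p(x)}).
|21/845|_13 = 169

Step 1 — compute v_13(x) by factoring powers of 13 out of the numerator and denominator: v_13(21/845) = -2. Step 2 — apply |x|_p = p^{-v_p(x)} = 13^{2} = 169.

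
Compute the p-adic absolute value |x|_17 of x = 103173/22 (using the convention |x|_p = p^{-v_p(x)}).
|103173/22|_17 = 1/4913

Step 1 — compute v_17(x) by factoring powers of 17 out of the numerator and denominator: v_17(103173/22) = 3. Step 2 — apply |x|_p = p^{-v_p(x)} = 17^{-3} = 1/4913.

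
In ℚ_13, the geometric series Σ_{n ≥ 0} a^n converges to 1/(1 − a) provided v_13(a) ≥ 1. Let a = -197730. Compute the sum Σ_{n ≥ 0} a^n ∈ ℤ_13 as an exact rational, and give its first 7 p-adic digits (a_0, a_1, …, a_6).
Σ a^n = 1/(1 − a) = 1/197731;  first 7 digits = (1, 0, 0, 1, 6, 12, 0)

v_13(a) = 3 ≥ 1, so the series converges in ℤ_13 to 1/(1 − a) = 1/(1 − (-197730)) = 1/197731. Expand this rational in ℤ_13: compute digits iteratively via d_i = x_i mod 13, x_{i+1} = (x_i − d_i)/13. The first 7 digits are (1, 0, 0, 1, 6, 12, 0).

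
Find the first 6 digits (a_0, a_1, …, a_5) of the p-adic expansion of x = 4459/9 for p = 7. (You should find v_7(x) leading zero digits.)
(a_0, …, a_5) = (0, 0, 0, 3, 6, 3)

v_7(4459/9) = 3, so a_0 = ... = a_2 = 0. Factor out: x = 7^3 · u with u = 13/9 a unit in ℤ_7. Expand u iteratively via a_{v+i} = u_i mod 7, u_{i+1} = (u_i − a_{v+i})/7:
  u_0 = 13/9;  a_3 = 3;  u_1 = (u_0 − 3)/7 = -2/9
  u_1 = -2/9;  a_4 = 6;  u_2 = (u_1 − 6)/7 = -8/9
  u_2 = -8/9;  a_5 = 3;  u_3 = (u_2 − 3)/7 = -5/9
Digits: (0, 0, 0, 3, 6, 3).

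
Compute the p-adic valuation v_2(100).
v_2(100) = 2

v_2(n) is the largest exponent k such that 2^k divides n. Factor out: 100 = 2^2 · 25. (Sign doesn't affect v_p.) So v_2(100) = 2.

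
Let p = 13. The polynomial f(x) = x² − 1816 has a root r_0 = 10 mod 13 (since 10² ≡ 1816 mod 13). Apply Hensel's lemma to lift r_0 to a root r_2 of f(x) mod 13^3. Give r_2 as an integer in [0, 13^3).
r_2 = 400 (mod 2197)

Hensel's recurrence: r_{i+1} = r_i − f(r_i)·(f′(r_i))^{-1} mod 13^{i+2}, with f′(x) = 2x. Iterate:
  r_0 = 10 (mod 13)
  r_1 = 62 (mod 169)
  r_2 = 400 (mod 2197)
Final: r_2 = 400, and one checks f(r_2) ≡ 0 mod 13^3.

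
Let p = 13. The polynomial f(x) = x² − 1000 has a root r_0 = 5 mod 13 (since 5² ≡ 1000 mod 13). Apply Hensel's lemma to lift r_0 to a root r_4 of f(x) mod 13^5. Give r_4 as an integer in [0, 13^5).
r_4 = 44465 (mod 371293)

Hensel's recurrence: r_{i+1} = r_i − f(r_i)·(f′(r_i))^{-1} mod 13^{i+2}, with f′(x) = 2x. Iterate:
  r_0 = 5 (mod 13)
  r_1 = 18 (mod 169)
  r_2 = 525 (mod 2197)
  r_3 = 15904 (mod 28561)
  r_4 = 44465 (mod 371293)
Final: r_4 = 44465, and one checks f(r_4) ≡ 0 mod 13^5.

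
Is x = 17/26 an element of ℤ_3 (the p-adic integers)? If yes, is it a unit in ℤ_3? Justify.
x ∈ ℤ_3^× (unit); v_3(x) = 0

ℤ_3 = {x ∈ ℚ_3 : v_3(x) ≥ 0} and ℤ_3^× = {x ∈ ℤ_3 : v_3(x) = 0}. Here v_3(17/26) = v_3(num) − v_3(den) = 0; compare against these criteria.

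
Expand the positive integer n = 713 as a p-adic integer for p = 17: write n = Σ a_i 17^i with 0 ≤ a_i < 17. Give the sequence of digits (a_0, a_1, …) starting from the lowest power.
(a_0, a_1, …) = (16, 7, 2)

Repeated division by 17 gives the digits low-to-high: 713 = 16 + 7·17^1 + 2·17^2. Digit sequence: (16, 7, 2).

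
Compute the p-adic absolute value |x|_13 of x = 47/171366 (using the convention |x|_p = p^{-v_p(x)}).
|47/171366|_13 = 28561

Step 1 — compute v_13(x) by factoring powers of 13 out of the numerator and denominator: v_13(47/171366) = -4. Step 2 — apply |x|_p = p^{-v_p(x)} = 13^{4} = 28561.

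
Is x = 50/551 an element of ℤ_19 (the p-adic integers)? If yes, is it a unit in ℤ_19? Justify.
x ∉ ℤ_19 (v_19(x) = -1 < 0)

ℤ_19 = {x ∈ ℚ_19 : v_19(x) ≥ 0} and ℤ_19^× = {x ∈ ℤ_19 : v_19(x) = 0}. Here v_19(50/551) = v_19(num) − v_19(den) = -1; compare against these criteria.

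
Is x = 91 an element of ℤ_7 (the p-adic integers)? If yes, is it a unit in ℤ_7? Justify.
x ∈ ℤ_7 but not a unit; v_7(x) = 1 > 0

ℤ_7 = {x ∈ ℚ_7 : v_7(x) ≥ 0} and ℤ_7^× = {x ∈ ℤ_7 : v_7(x) = 0}. Here v_7(91) = v_7(num) − v_7(den) = 1; compare against these criteria.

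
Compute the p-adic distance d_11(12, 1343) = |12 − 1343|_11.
d_11(12, 1343) = 1/1331

Step 1 — x − y = 12 − 1343 = -1331. Step 2 — v_11(-1331) = 3 (factor: -1331 = −(11^3 · 1); the sign does not affect v_p). Step 3 — |x − y|_11 = 11^{-3} = 1/1331.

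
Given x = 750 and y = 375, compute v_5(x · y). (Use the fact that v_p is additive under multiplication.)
v_5(281250) = 6

v_p(x) = 3 (factor: 750 = 5^3 · 6); v_p(y) = 3 (factor: 375 = 5^3 · 3). Additivity: v_p(xy) = v_p(x) + v_p(y) = 3 + 3 = 6. (Direct check: xy = 281250 = 5^6 · (18).)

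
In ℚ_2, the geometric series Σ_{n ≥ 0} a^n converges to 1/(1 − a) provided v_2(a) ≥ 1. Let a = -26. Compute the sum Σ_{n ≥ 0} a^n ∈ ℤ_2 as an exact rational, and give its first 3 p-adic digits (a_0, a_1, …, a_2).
Σ a^n = 1/(1 − a) = 1/27;  first 3 digits = (1, 1, 0)

v_2(a) = 1 ≥ 1, so the series converges in ℤ_2 to 1/(1 − a) = 1/(1 − (-26)) = 1/27. Expand this rational in ℤ_2: compute digits iteratively via d_i = x_i mod 2, x_{i+1} = (x_i − d_i)/2. The first 3 digits are (1, 1, 0).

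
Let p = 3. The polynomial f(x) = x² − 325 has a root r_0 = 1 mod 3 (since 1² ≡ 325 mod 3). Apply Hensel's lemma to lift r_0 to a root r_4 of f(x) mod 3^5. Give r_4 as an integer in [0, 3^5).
r_4 = 163 (mod 243)

Hensel's recurrence: r_{i+1} = r_i − f(r_i)·(f′(r_i))^{-1} mod 3^{i+2}, with f′(x) = 2x. Iterate:
  r_0 = 1 (mod 3)
  r_1 = 1 (mod 9)
  r_2 = 1 (mod 27)
  r_3 = 1 (mod 81)
  r_4 = 163 (mod 243)
Final: r_4 = 163, and one checks f(r_4) ≡ 0 mod 3^5.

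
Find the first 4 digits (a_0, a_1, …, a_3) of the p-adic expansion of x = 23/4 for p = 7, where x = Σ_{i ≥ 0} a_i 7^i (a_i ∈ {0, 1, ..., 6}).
(a_0, …, a_3) = (4, 2, 5, 1)

v_7(23/4) = 0 (numerator and denominator both coprime to 7), so x ∈ ℤ_7^×. Compute digits iteratively via a_i = x_i mod 7, x_{i+1} = (x_i − a_i)/7, with x_0 = x:
  x_0 = 23/4;  a_0 = 4;  x_1 = (x_0 − 4)/7 = 1/4
  x_1 = 1/4;  a_1 = 2;  x_2 = (x_1 − 2)/7 = -1/4
  x_2 = -1/4;  a_2 = 5;  x_3 = (x_2 − 5)/7 = -3/4
  x_3 = -3/4;  a_3 = 1;  x_4 = (x_3 − 1)/7 = -1/4
Digits: (4, 2, 5, 1).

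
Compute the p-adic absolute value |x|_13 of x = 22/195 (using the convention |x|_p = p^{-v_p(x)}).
|22/195|_13 = 13

Step 1 — compute v_13(x) by factoring powers of 13 out of the numerator and denominator: v_13(22/195) = -1. Step 2 — apply |x|_p = p^{-v_p(x)} = 13^{1} = 13.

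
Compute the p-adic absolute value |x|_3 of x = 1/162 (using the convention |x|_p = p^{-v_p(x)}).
|1/162|_3 = 81

Step 1 — compute v_3(x) by factoring powers of 3 out of the numerator and denominator: v_3(1/162) = -4. Step 2 — apply |x|_p = p^{-v_p(x)} = 3^{4} = 81.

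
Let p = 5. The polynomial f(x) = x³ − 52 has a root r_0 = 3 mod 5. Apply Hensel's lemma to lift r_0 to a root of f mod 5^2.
r_1 = 3 (mod 25)

Hensel: r_{i+1} = r_i − f(r_i)/f′(r_i) mod 5^{i+2}, where f′(x) = 3x². Iterate:
  r_0 = 3 (mod 5)
  r_1 = 3 (mod 25)
Final: r = 3 with f(r) ≡ 0 mod 5^2.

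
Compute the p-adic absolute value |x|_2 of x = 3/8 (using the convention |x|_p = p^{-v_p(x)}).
|3/8|_2 = 8

Step 1 — compute v_2(x) by factoring powers of 2 out of the numerator and denominator: v_2(3/8) = -3. Step 2 — apply |x|_p = p^{-v_p(x)} = 2^{3} = 8.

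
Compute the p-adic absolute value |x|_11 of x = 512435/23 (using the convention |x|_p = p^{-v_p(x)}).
|512435/23|_11 = 1/14641

Step 1 — compute v_11(x) by factoring powers of 11 out of the numerator and denominator: v_11(512435/23) = 4. Step 2 — apply |x|_p = p^{-v_p(x)} = 11^{-4} = 1/14641.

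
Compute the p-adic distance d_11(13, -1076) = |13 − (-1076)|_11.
d_11(13, -1076) = 1/121

Step 1 — x − y = 13 − (-1076) = 1089. Step 2 — v_11(1089) = 2 (factor: 1089 = (11^2 · 9); the sign does not affect v_p). Step 3 — |x − y|_11 = 11^{-2} = 1/121.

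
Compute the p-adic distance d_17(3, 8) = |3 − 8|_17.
d_17(3, 8) = 1

Step 1 — x − y = 3 − 8 = -5. Step 2 — v_17(-5) = 0 (factor: -5 = −(17^0 · 5); the sign does not affect v_p). Step 3 — |x − y|_17 = 17^{0} = 1.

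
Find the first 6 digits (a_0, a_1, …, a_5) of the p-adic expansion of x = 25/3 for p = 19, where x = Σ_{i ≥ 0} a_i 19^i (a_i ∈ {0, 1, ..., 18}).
(a_0, …, a_5) = (2, 13, 12, 12, 12, 12)

v_19(25/3) = 0 (numerator and denominator both coprime to 19), so x ∈ ℤ_19^×. Compute digits iteratively via a_i = x_i mod 19, x_{i+1} = (x_i − a_i)/19, with x_0 = x:
  x_0 = 25/3;  a_0 = 2;  x_1 = (x_0 − 2)/19 = 1/3
  x_1 = 1/3;  a_1 = 13;  x_2 = (x_1 − 13)/19 = -2/3
  x_2 = -2/3;  a_2 = 12;  x_3 = (x_2 − 12)/19 = -2/3
  x_3 = -2/3;  a_3 = 12;  x_4 = (x_3 − 12)/19 = -2/3
  x_4 = -2/3;  a_4 = 12;  x_5 = (x_4 − 12)/19 = -2/3
  x_5 = -2/3;  a_5 = 12;  x_6 = (x_5 − 12)/19 = -2/3
Digits: (2, 13, 12, 12, 12, 12).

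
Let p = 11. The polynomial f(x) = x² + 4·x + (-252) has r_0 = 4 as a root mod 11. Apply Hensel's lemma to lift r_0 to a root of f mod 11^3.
r_2 = 1313 (mod 1331)

Hensel: r_{i+1} = r_i − f(r_i)·(f′(r_i))^{-1} mod 11^{i+2}, f′(x) = 2x + 4. Iterate:
  r_0 = 4 (mod 11)
  r_1 = 103 (mod 121)
  r_2 = 1313 (mod 1331)
Final: r = 1313 satisfies f(r) ≡ 0 mod 11^3.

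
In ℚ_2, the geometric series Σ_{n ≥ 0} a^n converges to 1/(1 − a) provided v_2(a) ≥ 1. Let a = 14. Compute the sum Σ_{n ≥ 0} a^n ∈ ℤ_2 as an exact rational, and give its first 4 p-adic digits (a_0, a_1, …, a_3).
Σ a^n = 1/(1 − a) = -1/13;  first 4 digits = (1, 1, 0, 1)

v_2(a) = 1 ≥ 1, so the series converges in ℤ_2 to 1/(1 − a) = 1/(1 − 14) = -1/13. Expand this rational in ℤ_2: compute digits iteratively via d_i = x_i mod 2, x_{i+1} = (x_i − d_i)/2. The first 4 digits are (1, 1, 0, 1).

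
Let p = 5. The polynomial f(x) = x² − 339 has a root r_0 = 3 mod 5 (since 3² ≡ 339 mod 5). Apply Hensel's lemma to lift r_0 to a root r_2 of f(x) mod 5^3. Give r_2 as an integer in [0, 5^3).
r_2 = 33 (mod 125)

Hensel's recurrence: r_{i+1} = r_i − f(r_i)·(f′(r_i))^{-1} mod 5^{i+2}, with f′(x) = 2x. Iterate:
  r_0 = 3 (mod 5)
  r_1 = 8 (mod 25)
  r_2 = 33 (mod 125)
Final: r_2 = 33, and one checks f(r_2) ≡ 0 mod 5^3.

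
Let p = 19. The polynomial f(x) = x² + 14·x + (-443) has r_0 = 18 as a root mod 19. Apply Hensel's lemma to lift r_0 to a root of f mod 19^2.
r_1 = 37 (mod 361)

Hensel: r_{i+1} = r_i − f(r_i)·(f′(r_i))^{-1} mod 19^{i+2}, f′(x) = 2x + 14. Iterate:
  r_0 = 18 (mod 19)
  r_1 = 37 (mod 361)
Final: r = 37 satisfies f(r) ≡ 0 mod 19^2.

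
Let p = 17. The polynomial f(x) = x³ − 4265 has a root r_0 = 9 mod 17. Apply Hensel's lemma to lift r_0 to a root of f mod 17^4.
r_3 = 69267 (mod 83521)

Hensel: r_{i+1} = r_i − f(r_i)/f′(r_i) mod 17^{i+2}, where f′(x) = 3x². Iterate:
  r_0 = 9 (mod 17)
  r_1 = 196 (mod 289)
  r_2 = 485 (mod 4913)
  r_3 = 69267 (mod 83521)
Final: r = 69267 with f(r) ≡ 0 mod 17^4.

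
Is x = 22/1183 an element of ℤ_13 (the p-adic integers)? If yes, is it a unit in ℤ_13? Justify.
x ∉ ℤ_13 (v_13(x) = -2 < 0)

ℤ_13 = {x ∈ ℚ_13 : v_13(x) ≥ 0} and ℤ_13^× = {x ∈ ℤ_13 : v_13(x) = 0}. Here v_13(22/1183) = v_13(num) − v_13(den) = -2; compare against these criteria.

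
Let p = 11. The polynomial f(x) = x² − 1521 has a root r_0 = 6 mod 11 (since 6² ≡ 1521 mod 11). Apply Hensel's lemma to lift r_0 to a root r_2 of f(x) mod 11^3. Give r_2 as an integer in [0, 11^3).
r_2 = 39 (mod 1331)

Hensel's recurrence: r_{i+1} = r_i − f(r_i)·(f′(r_i))^{-1} mod 11^{i+2}, with f′(x) = 2x. Iterate:
  r_0 = 6 (mod 11)
  r_1 = 39 (mod 121)
  r_2 = 39 (mod 1331)
Final: r_2 = 39, and one checks f(r_2) ≡ 0 mod 11^3.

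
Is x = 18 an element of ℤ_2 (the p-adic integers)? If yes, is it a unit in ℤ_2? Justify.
x ∈ ℤ_2 but not a unit; v_2(x) = 1 > 0

ℤ_2 = {x ∈ ℚ_2 : v_2(x) ≥ 0} and ℤ_2^× = {x ∈ ℤ_2 : v_2(x) = 0}. Here v_2(18) = v_2(num) − v_2(den) = 1; compare against these criteria.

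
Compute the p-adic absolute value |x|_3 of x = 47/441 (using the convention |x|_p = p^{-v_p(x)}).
|47/441|_3 = 9

Step 1 — compute v_3(x) by factoring powers of 3 out of the numerator and denominator: v_3(47/441) = -2. Step 2 — apply |x|_p = p^{-v_p(x)} = 3^{2} = 9.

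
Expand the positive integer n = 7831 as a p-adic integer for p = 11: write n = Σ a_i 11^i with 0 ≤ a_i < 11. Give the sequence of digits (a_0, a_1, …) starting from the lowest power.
(a_0, a_1, …) = (10, 7, 9, 5)

Repeated division by 11 gives the digits low-to-high: 7831 = 10 + 7·11^1 + 9·11^2 + 5·11^3. Digit sequence: (10, 7, 9, 5).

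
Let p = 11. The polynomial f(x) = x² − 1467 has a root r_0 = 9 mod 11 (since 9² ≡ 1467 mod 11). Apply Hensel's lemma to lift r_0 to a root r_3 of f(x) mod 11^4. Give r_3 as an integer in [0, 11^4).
r_3 = 4563 (mod 14641)

Hensel's recurrence: r_{i+1} = r_i − f(r_i)·(f′(r_i))^{-1} mod 11^{i+2}, with f′(x) = 2x. Iterate:
  r_0 = 9 (mod 11)
  r_1 = 86 (mod 121)
  r_2 = 570 (mod 1331)
  r_3 = 4563 (mod 14641)
Final: r_3 = 4563, and one checks f(r_3) ≡ 0 mod 11^4.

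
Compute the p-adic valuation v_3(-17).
v_3(-17) = 0

v_3(n) is the largest exponent k such that 3^k divides n. Factor out: -17 = -3^0 · 17. (Sign doesn't affect v_p.) So v_3(-17) = 0.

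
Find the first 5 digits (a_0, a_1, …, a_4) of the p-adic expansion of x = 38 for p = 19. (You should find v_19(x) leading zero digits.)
(a_0, …, a_4) = (0, 2, 0, 0, 0)

v_19(38) = 1, so a_0 = ... = a_0 = 0. Factor out: x = 19^1 · u with u = 2 a unit in ℤ_19. Expand u iteratively via a_{v+i} = u_i mod 19, u_{i+1} = (u_i − a_{v+i})/19:
  u_0 = 2;  a_1 = 2;  u_1 = (u_0 − 2)/19 = 0
  u_1 = 0;  a_2 = 0;  u_2 = (u_1 − 0)/19 = 0
  u_2 = 0;  a_3 = 0;  u_3 = (u_2 − 0)/19 = 0
  u_3 = 0;  a_4 = 0;  u_4 = (u_3 − 0)/19 = 0
Digits: (0, 2, 0, 0, 0).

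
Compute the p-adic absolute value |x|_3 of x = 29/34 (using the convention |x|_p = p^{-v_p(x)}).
|29/34|_3 = 1

Step 1 — compute v_3(x) by factoring powers of 3 out of the numerator and denominator: v_3(29/34) = 0. Step 2 — apply |x|_p = p^{-v_p(x)} = 3^{0} = 1.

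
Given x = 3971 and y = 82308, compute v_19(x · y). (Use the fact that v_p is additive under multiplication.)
v_19(326845068) = 5

v_p(x) = 2 (factor: 3971 = 19^2 · 11); v_p(y) = 3 (factor: 82308 = 19^3 · 12). Additivity: v_p(xy) = v_p(x) + v_p(y) = 2 + 3 = 5. (Direct check: xy = 326845068 = 19^5 · (132).)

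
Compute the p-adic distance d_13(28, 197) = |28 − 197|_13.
d_13(28, 197) = 1/169

Step 1 — x − y = 28 − 197 = -169. Step 2 — v_13(-169) = 2 (factor: -169 = −(13^2 · 1); the sign does not affect v_p). Step 3 — |x − y|_13 = 13^{-2} = 1/169.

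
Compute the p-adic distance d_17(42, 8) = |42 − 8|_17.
d_17(42, 8) = 1/17

Step 1 — x − y = 42 − 8 = 34. Step 2 — v_17(34) = 1 (factor: 34 = (17^1 · 2); the sign does not affect v_p). Step 3 — |x − y|_17 = 17^{-1} = 1/17.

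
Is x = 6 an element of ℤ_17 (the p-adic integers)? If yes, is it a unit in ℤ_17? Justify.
x ∈ ℤ_17^× (unit); v_17(x) = 0

ℤ_17 = {x ∈ ℚ_17 : v_17(x) ≥ 0} and ℤ_17^× = {x ∈ ℤ_17 : v_17(x) = 0}. Here v_17(6) = v_17(num) − v_17(den) = 0; compare against these criteria.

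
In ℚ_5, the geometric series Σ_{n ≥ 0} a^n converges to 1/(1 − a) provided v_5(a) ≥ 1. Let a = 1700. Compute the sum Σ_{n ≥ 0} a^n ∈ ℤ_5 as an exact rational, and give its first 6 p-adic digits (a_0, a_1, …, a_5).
Σ a^n = 1/(1 − a) = -1/1699;  first 6 digits = (1, 0, 3, 3, 1, 0)

v_5(a) = 2 ≥ 1, so the series converges in ℤ_5 to 1/(1 − a) = 1/(1 − 1700) = -1/1699. Expand this rational in ℤ_5: compute digits iteratively via d_i = x_i mod 5, x_{i+1} = (x_i − d_i)/5. The first 6 digits are (1, 0, 3, 3, 1, 0).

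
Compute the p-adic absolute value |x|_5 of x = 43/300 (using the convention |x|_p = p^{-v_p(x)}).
|43/300|_5 = 25

Step 1 — compute v_5(x) by factoring powers of 5 out of the numerator and denominator: v_5(43/300) = -2. Step 2 — apply |x|_p = p^{-v_p(x)} = 5^{2} = 25.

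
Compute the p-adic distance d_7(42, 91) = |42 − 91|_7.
d_7(42, 91) = 1/49

Step 1 — x − y = 42 − 91 = -49. Step 2 — v_7(-49) = 2 (factor: -49 = −(7^2 · 1); the sign does not affect v_p). Step 3 — |x − y|_7 = 7^{-2} = 1/49.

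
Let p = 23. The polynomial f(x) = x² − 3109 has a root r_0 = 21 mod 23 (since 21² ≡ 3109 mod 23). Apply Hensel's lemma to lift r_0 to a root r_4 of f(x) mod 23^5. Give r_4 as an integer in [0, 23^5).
r_4 = 3908135 (mod 6436343)

Hensel's recurrence: r_{i+1} = r_i − f(r_i)·(f′(r_i))^{-1} mod 23^{i+2}, with f′(x) = 2x. Iterate:
  r_0 = 21 (mod 23)
  r_1 = 412 (mod 529)
  r_2 = 2528 (mod 12167)
  r_3 = 270202 (mod 279841)
  r_4 = 3908135 (mod 6436343)
Final: r_4 = 3908135, and one checks f(r_4) ≡ 0 mod 23^5.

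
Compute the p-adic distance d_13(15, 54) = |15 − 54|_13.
d_13(15, 54) = 1/13

Step 1 — x − y = 15 − 54 = -39. Step 2 — v_13(-39) = 1 (factor: -39 = −(13^1 · 3); the sign does not affect v_p). Step 3 — |x − y|_13 = 13^{-1} = 1/13.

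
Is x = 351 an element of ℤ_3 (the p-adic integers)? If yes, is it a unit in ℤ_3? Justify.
x ∈ ℤ_3 but not a unit; v_3(x) = 3 > 0

ℤ_3 = {x ∈ ℚ_3 : v_3(x) ≥ 0} and ℤ_3^× = {x ∈ ℤ_3 : v_3(x) = 0}. Here v_3(351) = v_3(num) − v_3(den) = 3; compare against these criteria.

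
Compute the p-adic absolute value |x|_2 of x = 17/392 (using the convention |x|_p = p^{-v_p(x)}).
|17/392|_2 = 8

Step 1 — compute v_2(x) by factoring powers of 2 out of the numerator and denominator: v_2(17/392) = -3. Step 2 — apply |x|_p = p^{-v_p(x)} = 2^{3} = 8.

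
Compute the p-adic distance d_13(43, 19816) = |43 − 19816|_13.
d_13(43, 19816) = 1/2197

Step 1 — x − y = 43 − 19816 = -19773. Step 2 — v_13(-19773) = 3 (factor: -19773 = −(13^3 · 9); the sign does not affect v_p). Step 3 — |x − y|_13 = 13^{-3} = 1/2197.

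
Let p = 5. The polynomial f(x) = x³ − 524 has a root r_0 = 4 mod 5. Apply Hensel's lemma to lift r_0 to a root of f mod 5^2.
r_1 = 24 (mod 25)

Hensel: r_{i+1} = r_i − f(r_i)/f′(r_i) mod 5^{i+2}, where f′(x) = 3x². Iterate:
  r_0 = 4 (mod 5)
  r_1 = 24 (mod 25)
Final: r = 24 with f(r) ≡ 0 mod 5^2.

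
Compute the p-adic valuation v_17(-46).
v_17(-46) = 0

v_17(n) is the largest exponent k such that 17^k divides n. Factor out: -46 = -17^0 · 46. (Sign doesn't affect v_p.) So v_17(-46) = 0.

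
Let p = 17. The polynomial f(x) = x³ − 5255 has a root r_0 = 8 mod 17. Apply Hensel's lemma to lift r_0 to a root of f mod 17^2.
r_1 = 263 (mod 289)

Hensel: r_{i+1} = r_i − f(r_i)/f′(r_i) mod 17^{i+2}, where f′(x) = 3x². Iterate:
  r_0 = 8 (mod 17)
  r_1 = 263 (mod 289)
Final: r = 263 with f(r) ≡ 0 mod 17^2.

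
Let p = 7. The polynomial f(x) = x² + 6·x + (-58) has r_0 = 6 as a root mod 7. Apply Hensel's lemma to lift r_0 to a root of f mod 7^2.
r_1 = 27 (mod 49)

Hensel: r_{i+1} = r_i − f(r_i)·(f′(r_i))^{-1} mod 7^{i+2}, f′(x) = 2x + 6. Iterate:
  r_0 = 6 (mod 7)
  r_1 = 27 (mod 49)
Final: r = 27 satisfies f(r) ≡ 0 mod 7^2.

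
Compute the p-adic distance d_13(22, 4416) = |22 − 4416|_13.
d_13(22, 4416) = 1/2197

Step 1 — x − y = 22 − 4416 = -4394. Step 2 — v_13(-4394) = 3 (factor: -4394 = −(13^3 · 2); the sign does not affect v_p). Step 3 — |x − y|_13 = 13^{-3} = 1/2197.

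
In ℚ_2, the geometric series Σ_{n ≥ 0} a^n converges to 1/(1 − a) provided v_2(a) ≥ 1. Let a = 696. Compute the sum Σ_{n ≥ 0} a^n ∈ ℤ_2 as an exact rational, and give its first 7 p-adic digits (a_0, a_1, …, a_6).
Σ a^n = 1/(1 − a) = -1/695;  first 7 digits = (1, 0, 0, 1, 1, 1, 1)

v_2(a) = 3 ≥ 1, so the series converges in ℤ_2 to 1/(1 − a) = 1/(1 − 696) = -1/695. Expand this rational in ℤ_2: compute digits iteratively via d_i = x_i mod 2, x_{i+1} = (x_i − d_i)/2. The first 7 digits are (1, 0, 0, 1, 1, 1, 1).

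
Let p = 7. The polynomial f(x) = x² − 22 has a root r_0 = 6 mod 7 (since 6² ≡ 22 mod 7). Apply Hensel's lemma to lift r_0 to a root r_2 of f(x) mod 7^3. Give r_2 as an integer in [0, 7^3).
r_2 = 258 (mod 343)

Hensel's recurrence: r_{i+1} = r_i − f(r_i)·(f′(r_i))^{-1} mod 7^{i+2}, with f′(x) = 2x. Iterate:
  r_0 = 6 (mod 7)
  r_1 = 13 (mod 49)
  r_2 = 258 (mod 343)
Final: r_2 = 258, and one checks f(r_2) ≡ 0 mod 7^3.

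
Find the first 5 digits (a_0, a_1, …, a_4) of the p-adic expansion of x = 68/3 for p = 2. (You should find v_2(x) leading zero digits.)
(a_0, …, a_4) = (0, 0, 1, 1, 0)

v_2(68/3) = 2, so a_0 = ... = a_1 = 0. Factor out: x = 2^2 · u with u = 17/3 a unit in ℤ_2. Expand u iteratively via a_{v+i} = u_i mod 2, u_{i+1} = (u_i − a_{v+i})/2:
  u_0 = 17/3;  a_2 = 1;  u_1 = (u_0 − 1)/2 = 7/3
  u_1 = 7/3;  a_3 = 1;  u_2 = (u_1 − 1)/2 = 2/3
  u_2 = 2/3;  a_4 = 0;  u_3 = (u_2 − 0)/2 = 1/3
Digits: (0, 0, 1, 1, 0).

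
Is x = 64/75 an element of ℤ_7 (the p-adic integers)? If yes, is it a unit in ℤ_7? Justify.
x ∈ ℤ_7^× (unit); v_7(x) = 0

ℤ_7 = {x ∈ ℚ_7 : v_7(x) ≥ 0} and ℤ_7^× = {x ∈ ℤ_7 : v_7(x) = 0}. Here v_7(64/75) = v_7(num) − v_7(den) = 0; compare against these criteria.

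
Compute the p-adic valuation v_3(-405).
v_3(-405) = 4

v_3(n) is the largest exponent k such that 3^k divides n. Factor out: -405 = -3^4 · 5. (Sign doesn't affect v_p.) So v_3(-405) = 4.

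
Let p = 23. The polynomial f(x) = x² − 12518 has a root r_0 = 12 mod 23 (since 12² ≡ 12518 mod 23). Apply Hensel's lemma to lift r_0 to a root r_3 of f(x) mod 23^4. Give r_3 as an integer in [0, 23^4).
r_3 = 62112 (mod 279841)

Hensel's recurrence: r_{i+1} = r_i − f(r_i)·(f′(r_i))^{-1} mod 23^{i+2}, with f′(x) = 2x. Iterate:
  r_0 = 12 (mod 23)
  r_1 = 219 (mod 529)
  r_2 = 1277 (mod 12167)
  r_3 = 62112 (mod 279841)
Final: r_3 = 62112, and one checks f(r_3) ≡ 0 mod 23^4.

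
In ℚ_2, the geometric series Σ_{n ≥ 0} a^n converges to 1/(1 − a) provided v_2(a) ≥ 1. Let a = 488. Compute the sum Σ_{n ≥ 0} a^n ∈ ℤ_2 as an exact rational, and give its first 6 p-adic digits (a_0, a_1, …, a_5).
Σ a^n = 1/(1 − a) = -1/487;  first 6 digits = (1, 0, 0, 1, 0, 1)

v_2(a) = 3 ≥ 1, so the series converges in ℤ_2 to 1/(1 − a) = 1/(1 − 488) = -1/487. Expand this rational in ℤ_2: compute digits iteratively via d_i = x_i mod 2, x_{i+1} = (x_i − d_i)/2. The first 6 digits are (1, 0, 0, 1, 0, 1).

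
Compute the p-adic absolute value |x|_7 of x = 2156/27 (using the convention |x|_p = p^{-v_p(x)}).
|2156/27|_7 = 1/49

Step 1 — compute v_7(x) by factoring powers of 7 out of the numerator and denominator: v_7(2156/27) = 2. Step 2 — apply |x|_p = p^{-v_p(x)} = 7^{-2} = 1/49.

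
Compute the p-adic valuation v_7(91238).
v_7(91238) = 4

v_7(n) is the largest exponent k such that 7^k divides n. Factor out: 91238 = 7^4 · 38. (Sign doesn't affect v_p.) So v_7(91238) = 4.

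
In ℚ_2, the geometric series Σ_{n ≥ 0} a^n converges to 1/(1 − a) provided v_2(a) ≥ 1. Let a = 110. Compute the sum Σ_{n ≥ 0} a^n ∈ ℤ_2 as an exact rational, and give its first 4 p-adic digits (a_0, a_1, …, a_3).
Σ a^n = 1/(1 − a) = -1/109;  first 4 digits = (1, 1, 0, 1)

v_2(a) = 1 ≥ 1, so the series converges in ℤ_2 to 1/(1 − a) = 1/(1 − 110) = -1/109. Expand this rational in ℤ_2: compute digits iteratively via d_i = x_i mod 2, x_{i+1} = (x_i − d_i)/2. The first 4 digits are (1, 1, 0, 1).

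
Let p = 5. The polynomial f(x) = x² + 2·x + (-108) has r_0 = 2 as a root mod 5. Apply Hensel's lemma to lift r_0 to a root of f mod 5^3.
r_2 = 102 (mod 125)

Hensel: r_{i+1} = r_i − f(r_i)·(f′(r_i))^{-1} mod 5^{i+2}, f′(x) = 2x + 2. Iterate:
  r_0 = 2 (mod 5)
  r_1 = 2 (mod 25)
  r_2 = 102 (mod 125)
Final: r = 102 satisfies f(r) ≡ 0 mod 5^3.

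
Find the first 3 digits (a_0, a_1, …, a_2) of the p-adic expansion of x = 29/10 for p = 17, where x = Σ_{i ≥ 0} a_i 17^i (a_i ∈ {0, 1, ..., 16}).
(a_0, …, a_2) = (8, 15, 11)

v_17(29/10) = 0 (numerator and denominator both coprime to 17), so x ∈ ℤ_17^×. Compute digits iteratively via a_i = x_i mod 17, x_{i+1} = (x_i − a_i)/17, with x_0 = x:
  x_0 = 29/10;  a_0 = 8;  x_1 = (x_0 − 8)/17 = -3/10
  x_1 = -3/10;  a_1 = 15;  x_2 = (x_1 − 15)/17 = -9/10
  x_2 = -9/10;  a_2 = 11;  x_3 = (x_2 − 11)/17 = -7/10
Digits: (8, 15, 11).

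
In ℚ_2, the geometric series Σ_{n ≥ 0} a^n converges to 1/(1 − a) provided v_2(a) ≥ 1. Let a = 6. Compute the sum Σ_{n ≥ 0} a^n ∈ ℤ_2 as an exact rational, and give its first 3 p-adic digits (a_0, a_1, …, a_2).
Σ a^n = 1/(1 − a) = -1/5;  first 3 digits = (1, 1, 0)

v_2(a) = 1 ≥ 1, so the series converges in ℤ_2 to 1/(1 − a) = 1/(1 − 6) = -1/5. Expand this rational in ℤ_2: compute digits iteratively via d_i = x_i mod 2, x_{i+1} = (x_i − d_i)/2. The first 3 digits are (1, 1, 0).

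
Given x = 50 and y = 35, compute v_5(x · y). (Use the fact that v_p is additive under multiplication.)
v_5(1750) = 3

v_p(x) = 2 (factor: 50 = 5^2 · 2); v_p(y) = 1 (factor: 35 = 5^1 · 7). Additivity: v_p(xy) = v_p(x) + v_p(y) = 2 + 1 = 3. (Direct check: xy = 1750 = 5^3 · (14).)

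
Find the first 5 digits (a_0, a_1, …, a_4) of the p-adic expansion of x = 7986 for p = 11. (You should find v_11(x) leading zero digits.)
(a_0, …, a_4) = (0, 0, 0, 6, 0)

v_11(7986) = 3, so a_0 = ... = a_2 = 0. Factor out: x = 11^3 · u with u = 6 a unit in ℤ_11. Expand u iteratively via a_{v+i} = u_i mod 11, u_{i+1} = (u_i − a_{v+i})/11:
  u_0 = 6;  a_3 = 6;  u_1 = (u_0 − 6)/11 = 0
  u_1 = 0;  a_4 = 0;  u_2 = (u_1 − 0)/11 = 0
Digits: (0, 0, 0, 6, 0).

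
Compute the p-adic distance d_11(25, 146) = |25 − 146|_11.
d_11(25, 146) = 1/121

Step 1 — x − y = 25 − 146 = -121. Step 2 — v_11(-121) = 2 (factor: -121 = −(11^2 · 1); the sign does not affect v_p). Step 3 — |x − y|_11 = 11^{-2} = 1/121.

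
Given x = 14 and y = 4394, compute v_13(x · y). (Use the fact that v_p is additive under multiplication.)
v_13(61516) = 3

v_p(x) = 0 (factor: 14 = 13^0 · 14); v_p(y) = 3 (factor: 4394 = 13^3 · 2). Additivity: v_p(xy) = v_p(x) + v_p(y) = 0 + 3 = 3. (Direct check: xy = 61516 = 13^3 · (28).)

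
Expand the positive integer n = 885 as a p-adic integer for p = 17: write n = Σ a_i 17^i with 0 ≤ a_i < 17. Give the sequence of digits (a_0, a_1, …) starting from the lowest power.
(a_0, a_1, …) = (1, 1, 3)

Repeated division by 17 gives the digits low-to-high: 885 = 1 + 1·17^1 + 3·17^2. Digit sequence: (1, 1, 3).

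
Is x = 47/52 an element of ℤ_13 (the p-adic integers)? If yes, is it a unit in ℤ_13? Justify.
x ∉ ℤ_13 (v_13(x) = -1 < 0)

ℤ_13 = {x ∈ ℚ_13 : v_13(x) ≥ 0} and ℤ_13^× = {x ∈ ℤ_13 : v_13(x) = 0}. Here v_13(47/52) = v_13(num) − v_13(den) = -1; compare against these criteria.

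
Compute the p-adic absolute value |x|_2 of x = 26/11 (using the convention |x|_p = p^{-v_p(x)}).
|26/11|_2 = 1/2

Step 1 — compute v_2(x) by factoring powers of 2 out of the numerator and denominator: v_2(26/11) = 1. Step 2 — apply |x|_p = p^{-v_p(x)} = 2^{-1} = 1/2.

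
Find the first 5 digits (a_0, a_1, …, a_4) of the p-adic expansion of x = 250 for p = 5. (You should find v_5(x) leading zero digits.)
(a_0, …, a_4) = (0, 0, 0, 2, 0)

v_5(250) = 3, so a_0 = ... = a_2 = 0. Factor out: x = 5^3 · u with u = 2 a unit in ℤ_5. Expand u iteratively via a_{v+i} = u_i mod 5, u_{i+1} = (u_i − a_{v+i})/5:
  u_0 = 2;  a_3 = 2;  u_1 = (u_0 − 2)/5 = 0
  u_1 = 0;  a_4 = 0;  u_2 = (u_1 − 0)/5 = 0
Digits: (0, 0, 0, 2, 0).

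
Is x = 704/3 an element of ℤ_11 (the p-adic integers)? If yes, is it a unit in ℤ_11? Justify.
x ∈ ℤ_11 but not a unit; v_11(x) = 1 > 0

ℤ_11 = {x ∈ ℚ_11 : v_11(x) ≥ 0} and ℤ_11^× = {x ∈ ℤ_11 : v_11(x) = 0}. Here v_11(704/3) = v_11(num) − v_11(den) = 1; compare against these criteria.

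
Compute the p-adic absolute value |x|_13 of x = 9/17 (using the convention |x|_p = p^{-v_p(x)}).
|9/17|_13 = 1

Step 1 — compute v_13(x) by factoring powers of 13 out of the numerator and denominator: v_13(9/17) = 0. Step 2 — apply |x|_p = p^{-v_p(x)} = 13^{0} = 1.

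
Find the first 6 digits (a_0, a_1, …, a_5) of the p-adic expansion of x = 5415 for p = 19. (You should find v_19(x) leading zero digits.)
(a_0, …, a_5) = (0, 0, 15, 0, 0, 0)

v_19(5415) = 2, so a_0 = ... = a_1 = 0. Factor out: x = 19^2 · u with u = 15 a unit in ℤ_19. Expand u iteratively via a_{v+i} = u_i mod 19, u_{i+1} = (u_i − a_{v+i})/19:
  u_0 = 15;  a_2 = 15;  u_1 = (u_0 − 15)/19 = 0
  u_1 = 0;  a_3 = 0;  u_2 = (u_1 − 0)/19 = 0
  u_2 = 0;  a_4 = 0;  u_3 = (u_2 − 0)/19 = 0
  u_3 = 0;  a_5 = 0;  u_4 = (u_3 − 0)/19 = 0
Digits: (0, 0, 15, 0, 0, 0).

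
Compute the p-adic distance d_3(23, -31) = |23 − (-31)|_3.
d_3(23, -31) = 1/27

Step 1 — x − y = 23 − (-31) = 54. Step 2 — v_3(54) = 3 (factor: 54 = (3^3 · 2); the sign does not affect v_p). Step 3 — |x − y|_3 = 3^{-3} = 1/27.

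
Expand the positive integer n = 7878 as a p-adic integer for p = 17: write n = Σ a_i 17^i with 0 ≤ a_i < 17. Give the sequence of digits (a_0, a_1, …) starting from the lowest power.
(a_0, a_1, …) = (7, 4, 10, 1)

Repeated division by 17 gives the digits low-to-high: 7878 = 7 + 4·17^1 + 10·17^2 + 1·17^3. Digit sequence: (7, 4, 10, 1).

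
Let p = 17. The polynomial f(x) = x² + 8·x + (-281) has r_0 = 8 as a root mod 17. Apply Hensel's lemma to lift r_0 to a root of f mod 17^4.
r_3 = 54238 (mod 83521)

Hensel: r_{i+1} = r_i − f(r_i)·(f′(r_i))^{-1} mod 17^{i+2}, f′(x) = 2x + 8. Iterate:
  r_0 = 8 (mod 17)
  r_1 = 195 (mod 289)
  r_2 = 195 (mod 4913)
  r_3 = 54238 (mod 83521)
Final: r = 54238 satisfies f(r) ≡ 0 mod 17^4.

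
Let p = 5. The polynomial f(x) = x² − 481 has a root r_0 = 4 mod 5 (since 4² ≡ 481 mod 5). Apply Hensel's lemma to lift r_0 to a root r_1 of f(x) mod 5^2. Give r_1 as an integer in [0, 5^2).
r_1 = 9 (mod 25)

Hensel's recurrence: r_{i+1} = r_i − f(r_i)·(f′(r_i))^{-1} mod 5^{i+2}, with f′(x) = 2x. Iterate:
  r_0 = 4 (mod 5)
  r_1 = 9 (mod 25)
Final: r_1 = 9, and one checks f(r_1) ≡ 0 mod 5^2.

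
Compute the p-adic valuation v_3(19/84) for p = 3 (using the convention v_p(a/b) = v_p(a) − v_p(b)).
v_3(19/84) = -1

Factor powers of 3 from the numerator and denominator of the reduced fraction: 19 = 3^0 · 19 and 84 = 3^1 · 28. Apply v_p(a/b) = v_p(a) − v_p(b): v_3(19/84) = 0 − 1 = -1.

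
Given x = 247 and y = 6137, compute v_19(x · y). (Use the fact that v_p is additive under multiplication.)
v_19(1515839) = 3

v_p(x) = 1 (factor: 247 = 19^1 · 13); v_p(y) = 2 (factor: 6137 = 19^2 · 17). Additivity: v_p(xy) = v_p(x) + v_p(y) = 1 + 2 = 3. (Direct check: xy = 1515839 = 19^3 · (221).)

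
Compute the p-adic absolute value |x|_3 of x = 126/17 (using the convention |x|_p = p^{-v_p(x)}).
|126/17|_3 = 1/9

Step 1 — compute v_3(x) by factoring powers of 3 out of the numerator and denominator: v_3(126/17) = 2. Step 2 — apply |x|_p = p^{-v_p(x)} = 3^{-2} = 1/9.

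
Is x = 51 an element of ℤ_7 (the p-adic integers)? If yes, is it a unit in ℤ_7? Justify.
x ∈ ℤ_7^× (unit); v_7(x) = 0

ℤ_7 = {x ∈ ℚ_7 : v_7(x) ≥ 0} and ℤ_7^× = {x ∈ ℤ_7 : v_7(x) = 0}. Here v_7(51) = v_7(num) − v_7(den) = 0; compare against these criteria.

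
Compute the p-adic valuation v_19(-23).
v_19(-23) = 0

v_19(n) is the largest exponent k such that 19^k divides n. Factor out: -23 = -19^0 · 23. (Sign doesn't affect v_p.) So v_19(-23) = 0.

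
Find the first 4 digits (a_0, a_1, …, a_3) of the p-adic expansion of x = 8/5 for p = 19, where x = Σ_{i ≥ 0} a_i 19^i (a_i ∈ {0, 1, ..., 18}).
(a_0, …, a_3) = (13, 7, 11, 7)

v_19(8/5) = 0 (numerator and denominator both coprime to 19), so x ∈ ℤ_19^×. Compute digits iteratively via a_i = x_i mod 19, x_{i+1} = (x_i − a_i)/19, with x_0 = x:
  x_0 = 8/5;  a_0 = 13;  x_1 = (x_0 − 13)/19 = -3/5
  x_1 = -3/5;  a_1 = 7;  x_2 = (x_1 − 7)/19 = -2/5
  x_2 = -2/5;  a_2 = 11;  x_3 = (x_2 − 11)/19 = -3/5
  x_3 = -3/5;  a_3 = 7;  x_4 = (x_3 − 7)/19 = -2/5
Digits: (13, 7, 11, 7).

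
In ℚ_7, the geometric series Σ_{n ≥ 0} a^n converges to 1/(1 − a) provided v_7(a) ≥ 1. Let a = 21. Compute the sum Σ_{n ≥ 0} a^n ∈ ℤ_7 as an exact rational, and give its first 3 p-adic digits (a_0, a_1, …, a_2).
Σ a^n = 1/(1 − a) = -1/20;  first 3 digits = (1, 3, 2)

v_7(a) = 1 ≥ 1, so the series converges in ℤ_7 to 1/(1 − a) = 1/(1 − 21) = -1/20. Expand this rational in ℤ_7: compute digits iteratively via d_i = x_i mod 7, x_{i+1} = (x_i − d_i)/7. The first 3 digits are (1, 3, 2).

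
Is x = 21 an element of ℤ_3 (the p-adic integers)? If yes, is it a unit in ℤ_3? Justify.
x ∈ ℤ_3 but not a unit; v_3(x) = 1 > 0

ℤ_3 = {x ∈ ℚ_3 : v_3(x) ≥ 0} and ℤ_3^× = {x ∈ ℤ_3 : v_3(x) = 0}. Here v_3(21) = v_3(num) − v_3(den) = 1; compare against these criteria.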